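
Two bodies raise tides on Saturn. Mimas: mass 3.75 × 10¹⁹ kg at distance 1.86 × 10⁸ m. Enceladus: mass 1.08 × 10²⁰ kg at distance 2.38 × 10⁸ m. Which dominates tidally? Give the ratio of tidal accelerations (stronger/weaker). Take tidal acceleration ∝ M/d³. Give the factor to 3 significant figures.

The tide-raising term goes as M/d³ (the gradient of a 1/d² field).
Mimas: (3.75 × 10¹⁹) / (1.86 × 10⁸)³ = 5.828 × 10⁻⁶
Enceladus: (1.08 × 10²⁰) / (2.38 × 10⁸)³ = 8.011 × 10⁻⁶
Ratio (larger/smaller) = 1.37

Enceladus, by a factor of ≈ 1.37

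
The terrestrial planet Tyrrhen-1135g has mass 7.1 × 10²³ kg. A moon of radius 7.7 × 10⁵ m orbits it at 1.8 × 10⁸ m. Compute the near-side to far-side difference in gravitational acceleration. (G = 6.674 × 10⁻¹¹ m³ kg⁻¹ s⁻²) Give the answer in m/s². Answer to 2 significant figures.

Δa = 4GMr/d³
   = 4 × (6.674 × 10⁻¹¹) × (7.1 × 10²³) × (7.7 × 10⁵) / (1.8 × 10⁸)³
   = 2.5 × 10⁻⁵ m/s²

2.5 × 10⁻⁵ m/s²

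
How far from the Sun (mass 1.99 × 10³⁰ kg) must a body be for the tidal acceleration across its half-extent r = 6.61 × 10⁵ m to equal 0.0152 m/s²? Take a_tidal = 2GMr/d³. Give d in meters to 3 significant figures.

2GMr/d³ = a_tidal  ⇒  d = (2GMr / a_tidal)^(1/3)
d = (2 × 6.674×10⁻¹¹ × (1.99 × 10³⁰) × (6.61 × 10⁵) / (0.0152))^(1/3)
  = 2.26 × 10⁹ m

2.26 × 10⁹ m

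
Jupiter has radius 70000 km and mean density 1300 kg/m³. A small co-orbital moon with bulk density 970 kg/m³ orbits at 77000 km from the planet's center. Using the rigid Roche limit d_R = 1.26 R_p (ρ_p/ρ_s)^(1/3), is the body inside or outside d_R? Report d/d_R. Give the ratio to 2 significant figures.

inside; d/d_R ≈ 0.79

d_R = 1.26 × (70000 km) × (1300/970)^(1/3) = 97240 km
d/d_R = (77000) / (97240) = 0.79
Since d/d_R < 1, the body is inside the Roche limit.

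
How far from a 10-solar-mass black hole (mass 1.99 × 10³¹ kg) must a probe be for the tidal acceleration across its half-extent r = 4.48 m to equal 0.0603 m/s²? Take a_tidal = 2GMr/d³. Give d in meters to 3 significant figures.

5.82 × 10⁷ m

2GMr/d³ = a_tidal  ⇒  d = (2GMr / a_tidal)^(1/3)
d = (2 × 6.674×10⁻¹¹ × (1.99 × 10³¹) × (4.48) / (0.0603))^(1/3)
  = 5.82 × 10⁷ m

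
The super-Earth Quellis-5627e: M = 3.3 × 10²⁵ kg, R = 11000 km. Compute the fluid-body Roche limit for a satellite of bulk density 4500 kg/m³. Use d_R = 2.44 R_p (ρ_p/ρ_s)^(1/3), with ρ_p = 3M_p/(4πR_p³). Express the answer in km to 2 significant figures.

ρ_p = 3M_p/(4πR_p³) = 3 × (3.3 × 10²⁵) / (4π × (1.1 × 10⁷ m)³) = 5900 kg/m³
d_R = 2.44 × 11000 km × (5900/4500)^(1/3)
    = 29000 km

29000 km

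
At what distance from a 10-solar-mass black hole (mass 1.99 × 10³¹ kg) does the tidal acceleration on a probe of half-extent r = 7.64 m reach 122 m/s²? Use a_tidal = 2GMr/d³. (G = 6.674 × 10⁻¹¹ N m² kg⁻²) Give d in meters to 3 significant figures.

2GMr/d³ = a_tidal  ⇒  d = (2GMr / a_tidal)^(1/3)
d = (2 × 6.674×10⁻¹¹ × (1.99 × 10³¹) × (7.64) / (122))^(1/3)
  = 5.50 × 10⁶ m

5.50 × 10⁶ m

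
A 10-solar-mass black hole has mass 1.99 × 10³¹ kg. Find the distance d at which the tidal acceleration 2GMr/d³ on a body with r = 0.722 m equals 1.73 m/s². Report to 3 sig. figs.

2GMr/d³ = a_tidal  ⇒  d = (2GMr / a_tidal)^(1/3)
d = (2 × 6.674×10⁻¹¹ × (1.99 × 10³¹) × (0.722) / (1.73))^(1/3)
  = 1.03 × 10⁷ m

1.03 × 10⁷ m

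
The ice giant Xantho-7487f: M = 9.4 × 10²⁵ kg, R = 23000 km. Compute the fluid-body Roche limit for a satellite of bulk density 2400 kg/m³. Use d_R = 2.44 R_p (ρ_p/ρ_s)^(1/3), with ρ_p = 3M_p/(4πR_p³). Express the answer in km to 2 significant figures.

ρ_p = 3M_p/(4πR_p³) = 3 × (9.4 × 10²⁵) / (4π × (2.3 × 10⁷ m)³) = 1800 kg/m³
d_R = 2.44 × 23000 km × (1800/2400)^(1/3)
    = 51000 km

51000 km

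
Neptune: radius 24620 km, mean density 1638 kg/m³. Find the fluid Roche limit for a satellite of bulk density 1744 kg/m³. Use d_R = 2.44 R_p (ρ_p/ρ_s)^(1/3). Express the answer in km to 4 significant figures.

58830 km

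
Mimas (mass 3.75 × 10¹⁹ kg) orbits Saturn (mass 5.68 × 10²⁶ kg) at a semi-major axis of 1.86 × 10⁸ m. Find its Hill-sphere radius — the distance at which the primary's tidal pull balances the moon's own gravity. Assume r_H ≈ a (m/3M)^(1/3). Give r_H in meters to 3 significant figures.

5.21 × 10⁵ m

r_H ≈ a (m/3M)^(1/3)
    = (1.86 × 10⁸) × (3.75 × 10¹⁹ / (3 × 5.68 × 10²⁶))^(1/3)
    = 5.21 × 10⁵ m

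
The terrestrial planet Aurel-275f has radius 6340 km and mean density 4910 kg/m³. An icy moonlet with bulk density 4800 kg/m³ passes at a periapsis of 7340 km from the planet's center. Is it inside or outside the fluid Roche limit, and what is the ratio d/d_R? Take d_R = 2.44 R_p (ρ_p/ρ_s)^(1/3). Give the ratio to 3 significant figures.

d_R = 2.44 × (6340 km) × (4910/4800)^(1/3) = 15590 km
d/d_R = (7340) / (15590) = 0.471
Since d/d_R < 1, the body is inside the Roche limit.

inside; d/d_R ≈ 0.471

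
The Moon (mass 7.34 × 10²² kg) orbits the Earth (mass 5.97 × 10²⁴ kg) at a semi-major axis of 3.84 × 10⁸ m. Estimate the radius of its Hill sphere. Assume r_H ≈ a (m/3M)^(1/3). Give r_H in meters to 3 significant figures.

r_H ≈ a (m/3M)^(1/3)
    = (3.84 × 10⁸) × (7.34 × 10²² / (3 × 5.97 × 10²⁴))^(1/3)
    = 6.15 × 10⁷ m

6.15 × 10⁷ m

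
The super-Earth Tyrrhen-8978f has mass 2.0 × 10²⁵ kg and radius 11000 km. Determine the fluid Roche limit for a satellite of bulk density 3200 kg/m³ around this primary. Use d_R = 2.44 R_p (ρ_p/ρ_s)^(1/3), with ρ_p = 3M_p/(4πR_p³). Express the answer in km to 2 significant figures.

ρ_p = 3M_p/(4πR_p³) = 3 × (2.0 × 10²⁵) / (4π × (1.1 × 10⁷ m)³) = 3600 kg/m³
d_R = 2.44 × 11000 km × (3600/3200)^(1/3)
    = 28000 km

28000 km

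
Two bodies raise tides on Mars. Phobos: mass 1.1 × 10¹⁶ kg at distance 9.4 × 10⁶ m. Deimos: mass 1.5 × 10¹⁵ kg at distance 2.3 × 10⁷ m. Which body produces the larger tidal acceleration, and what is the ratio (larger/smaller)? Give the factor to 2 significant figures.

Tidal stretch scales as M/d³; compute that for each body.
Phobos: (1.1 × 10¹⁶) / (9.4 × 10⁶)³ = 1.324 × 10⁻⁵
Deimos: (1.5 × 10¹⁵) / (2.3 × 10⁷)³ = 1.233 × 10⁻⁷
Ratio (larger/smaller) = 110

Phobos, by a factor of ≈ 110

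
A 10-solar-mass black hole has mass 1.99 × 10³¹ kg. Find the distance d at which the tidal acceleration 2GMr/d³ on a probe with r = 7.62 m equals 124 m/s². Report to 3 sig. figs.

5.47 × 10⁶ m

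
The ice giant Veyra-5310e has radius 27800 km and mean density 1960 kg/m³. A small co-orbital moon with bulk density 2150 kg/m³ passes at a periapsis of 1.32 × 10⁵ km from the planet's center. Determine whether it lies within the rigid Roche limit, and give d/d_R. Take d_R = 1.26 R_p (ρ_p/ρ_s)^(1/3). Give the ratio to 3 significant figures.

outside; d/d_R ≈ 3.89

d_R = 1.26 × (27800 km) × (1960/2150)^(1/3) = 33960 km
d/d_R = (1.32 × 10⁵) / (33960) = 3.89
Since d/d_R > 1, the body is outside the Roche limit.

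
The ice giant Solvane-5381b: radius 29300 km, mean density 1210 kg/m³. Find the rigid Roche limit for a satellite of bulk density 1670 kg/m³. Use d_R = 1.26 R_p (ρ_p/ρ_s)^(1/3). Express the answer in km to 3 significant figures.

33200 km

d_R = 1.26 × 29300 km × (1210/1670)^(1/3)
    = 33200 km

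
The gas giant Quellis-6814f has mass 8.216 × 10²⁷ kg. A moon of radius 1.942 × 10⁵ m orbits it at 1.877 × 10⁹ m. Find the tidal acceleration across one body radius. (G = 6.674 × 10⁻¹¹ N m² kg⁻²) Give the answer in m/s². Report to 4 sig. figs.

Since r ≪ d, expand the inverse-square field across one radius to get the leading 2GMr/d³ term.
Δg = 2GMr/d³
   = 2 × (6.674 × 10⁻¹¹) × (8.216 × 10²⁷) × (1.942 × 10⁵) / (1.877 × 10⁹)³
   = 3.221 × 10⁻⁵ m/s²

3.221 × 10⁻⁵ m/s²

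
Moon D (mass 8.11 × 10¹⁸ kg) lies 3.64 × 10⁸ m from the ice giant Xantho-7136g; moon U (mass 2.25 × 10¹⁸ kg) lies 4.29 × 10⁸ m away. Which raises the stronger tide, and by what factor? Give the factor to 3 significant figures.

The tide-raising term goes as M/d³ (the gradient of a 1/d² field).
Moon D: (8.11 × 10¹⁸) / (3.64 × 10⁸)³ = 1.682 × 10⁻⁷
Moon U: (2.25 × 10¹⁸) / (4.29 × 10⁸)³ = 2.850 × 10⁻⁸
Ratio (larger/smaller) = 5.90

Moon D, by a factor of ≈ 5.90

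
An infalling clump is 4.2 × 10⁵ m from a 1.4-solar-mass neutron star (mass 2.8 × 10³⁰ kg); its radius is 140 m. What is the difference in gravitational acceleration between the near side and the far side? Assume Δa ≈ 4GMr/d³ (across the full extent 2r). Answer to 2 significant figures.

Differencing GM/(d−r)² and GM/(d+r)² to first order in r/d gives 4GMr/d³.
a_tidal = 4GMr/d³
        = 4 × (6.674 × 10⁻¹¹) × (2.8 × 10³⁰) × (140) / (4.2 × 10⁵)³
        = 1.4 × 10⁶ m/s²

1.4 × 10⁶ m/s²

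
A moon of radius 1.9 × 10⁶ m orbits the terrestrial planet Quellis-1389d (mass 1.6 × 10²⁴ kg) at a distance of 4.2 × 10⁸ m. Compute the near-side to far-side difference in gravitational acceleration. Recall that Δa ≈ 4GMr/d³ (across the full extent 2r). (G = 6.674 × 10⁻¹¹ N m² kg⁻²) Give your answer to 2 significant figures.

1.1 × 10⁻⁵ m/s²

The field gradient is 2GM/d³; across the full diameter 2r the difference is 4GMr/d³.
Δa = 4GMr/d³
   = 4 × (6.674 × 10⁻¹¹) × (1.6 × 10²⁴) × (1.9 × 10⁶) / (4.2 × 10⁸)³
   = 1.1 × 10⁻⁵ m/s²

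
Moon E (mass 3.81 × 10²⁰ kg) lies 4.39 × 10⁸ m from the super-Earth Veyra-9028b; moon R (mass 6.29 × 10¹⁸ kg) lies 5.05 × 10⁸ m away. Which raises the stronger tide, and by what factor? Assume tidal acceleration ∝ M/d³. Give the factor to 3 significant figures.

Moon E, by a factor of ≈ 92.2

Tidal acceleration ∝ M/d³, so compare M/d³ for each.
Moon E: (3.81 × 10²⁰) / (4.39 × 10⁸)³ = 4.503 × 10⁻⁶
Moon R: (6.29 × 10¹⁸) / (5.05 × 10⁸)³ = 4.884 × 10⁻⁸
Ratio (larger/smaller) = 92.2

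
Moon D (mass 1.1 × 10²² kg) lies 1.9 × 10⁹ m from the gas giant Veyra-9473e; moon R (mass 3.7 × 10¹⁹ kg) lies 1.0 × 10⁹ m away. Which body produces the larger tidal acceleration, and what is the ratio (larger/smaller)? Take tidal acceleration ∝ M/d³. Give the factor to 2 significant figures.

Compare M/d³ for the two perturbers:
Moon D: (1.1 × 10²²) / (1.9 × 10⁹)³ = 1.604 × 10⁻⁶
Moon R: (3.7 × 10¹⁹) / (1.0 × 10⁹)³ = 3.700 × 10⁻⁸
Ratio (larger/smaller) = 43

Moon D, by a factor of ≈ 43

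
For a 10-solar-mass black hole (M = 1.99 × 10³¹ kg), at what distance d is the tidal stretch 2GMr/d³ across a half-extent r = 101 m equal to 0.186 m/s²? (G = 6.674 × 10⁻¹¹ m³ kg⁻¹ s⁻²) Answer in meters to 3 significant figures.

1.13 × 10⁸ m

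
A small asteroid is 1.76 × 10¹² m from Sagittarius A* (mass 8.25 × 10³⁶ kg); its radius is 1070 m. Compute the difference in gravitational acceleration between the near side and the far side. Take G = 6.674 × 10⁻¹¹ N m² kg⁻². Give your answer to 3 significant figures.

Near-to-far spans 2r, so the tidal difference is twice the near-to-center value: 4GMr/d³.
Δa = 4GMr/d³
   = 4 × (6.674 × 10⁻¹¹) × (8.25 × 10³⁶) × (1070) / (1.76 × 10¹²)³
   = 4.32 × 10⁻⁷ m/s²

4.32 × 10⁻⁷ m/s²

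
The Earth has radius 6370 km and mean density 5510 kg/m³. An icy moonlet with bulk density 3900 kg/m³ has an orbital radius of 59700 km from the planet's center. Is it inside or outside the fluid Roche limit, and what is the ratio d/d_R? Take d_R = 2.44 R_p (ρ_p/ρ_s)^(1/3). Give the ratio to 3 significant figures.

outside; d/d_R ≈ 3.42

d_R = 2.44 × (6370 km) × (5510/3900)^(1/3) = 17440 km
d/d_R = (59700) / (17440) = 3.42
Since d/d_R > 1, the body is outside the Roche limit.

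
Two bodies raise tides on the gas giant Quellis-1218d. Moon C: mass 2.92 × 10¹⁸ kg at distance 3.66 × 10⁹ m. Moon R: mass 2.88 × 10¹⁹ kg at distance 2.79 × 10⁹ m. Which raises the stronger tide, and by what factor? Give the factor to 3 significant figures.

The tide-raising term goes as M/d³ (the gradient of a 1/d² field).
Moon C: (2.92 × 10¹⁸) / (3.66 × 10⁹)³ = 5.956 × 10⁻¹¹
Moon R: (2.88 × 10¹⁹) / (2.79 × 10⁹)³ = 1.326 × 10⁻⁹
Ratio (larger/smaller) = 22.3

Moon R, by a factor of ≈ 22.3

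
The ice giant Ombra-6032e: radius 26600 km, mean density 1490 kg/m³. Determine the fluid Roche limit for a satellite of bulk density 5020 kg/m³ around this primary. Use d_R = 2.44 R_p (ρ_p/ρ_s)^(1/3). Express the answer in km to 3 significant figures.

43300 km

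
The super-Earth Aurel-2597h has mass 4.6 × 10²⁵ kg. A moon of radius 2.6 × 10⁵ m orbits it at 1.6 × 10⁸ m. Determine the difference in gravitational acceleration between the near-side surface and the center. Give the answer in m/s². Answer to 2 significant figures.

3.9 × 10⁻⁴ m/s²

Since r ≪ d, expand the inverse-square field across one radius to get the leading 2GMr/d³ term.
a_tidal = 2GMr/d³
        = 2 × (6.674 × 10⁻¹¹) × (4.6 × 10²⁵) × (2.6 × 10⁵) / (1.6 × 10⁸)³
        = 3.9 × 10⁻⁴ m/s²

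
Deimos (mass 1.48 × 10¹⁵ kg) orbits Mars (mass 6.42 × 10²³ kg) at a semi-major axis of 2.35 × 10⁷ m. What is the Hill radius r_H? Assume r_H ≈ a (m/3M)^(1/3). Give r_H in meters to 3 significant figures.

r_H ≈ a (m/3M)^(1/3)
    = (2.35 × 10⁷) × (1.48 × 10¹⁵ / (3 × 6.42 × 10²³))^(1/3)
    = 2.15 × 10⁴ m

2.15 × 10⁴ m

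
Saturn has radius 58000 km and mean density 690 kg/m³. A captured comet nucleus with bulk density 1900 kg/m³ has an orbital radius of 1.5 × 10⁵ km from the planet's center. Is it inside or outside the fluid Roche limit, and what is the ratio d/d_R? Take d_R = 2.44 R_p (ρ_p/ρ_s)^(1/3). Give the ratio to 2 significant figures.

d_R = 2.44 × (58000 km) × (690/1900)^(1/3) = 1.010 × 10⁵ km
d/d_R = (1.5 × 10⁵) / (1.010 × 10⁵) = 1.5
Since d/d_R > 1, the body is outside the Roche limit.

outside; d/d_R ≈ 1.5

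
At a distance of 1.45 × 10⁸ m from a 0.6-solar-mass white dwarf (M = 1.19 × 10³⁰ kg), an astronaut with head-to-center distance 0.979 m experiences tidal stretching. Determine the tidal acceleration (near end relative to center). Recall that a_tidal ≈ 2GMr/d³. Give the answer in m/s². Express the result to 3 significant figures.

5.10 × 10⁻⁵ m/s²

Δa = 2GMr/d³
   = 2 × (6.674 × 10⁻¹¹) × (1.19 × 10³⁰) × (0.979) / (1.45 × 10⁸)³
   = 5.10 × 10⁻⁵ m/s²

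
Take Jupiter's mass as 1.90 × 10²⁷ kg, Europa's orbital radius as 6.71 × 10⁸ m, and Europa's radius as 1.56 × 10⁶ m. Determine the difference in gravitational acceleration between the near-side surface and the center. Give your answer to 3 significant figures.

1.31 × 10⁻³ m/s²

Since r ≪ d, expand the inverse-square field across one radius to get the leading 2GMr/d³ term.
a_tidal = 2GMr/d³
        = 2 × (6.674 × 10⁻¹¹) × (1.90 × 10²⁷) × (1.56 × 10⁶) / (6.71 × 10⁸)³
        = 1.31 × 10⁻³ m/s²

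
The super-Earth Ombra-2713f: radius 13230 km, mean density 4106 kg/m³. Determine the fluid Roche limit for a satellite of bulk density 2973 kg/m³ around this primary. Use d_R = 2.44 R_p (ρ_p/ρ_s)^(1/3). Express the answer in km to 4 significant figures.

d_R = 2.44 × 13230 km × (4106/2973)^(1/3)
    = 35950 km

35950 km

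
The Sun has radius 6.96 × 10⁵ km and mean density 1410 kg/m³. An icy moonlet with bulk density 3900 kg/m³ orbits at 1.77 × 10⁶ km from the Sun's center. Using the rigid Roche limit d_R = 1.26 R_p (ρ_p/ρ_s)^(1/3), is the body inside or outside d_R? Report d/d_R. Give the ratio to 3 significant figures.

d_R = 1.26 × (6.96 × 10⁵ km) × (1410/3900)^(1/3) = 6.247 × 10⁵ km
d/d_R = (1.77 × 10⁶) / (6.247 × 10⁵) = 2.83
Since d/d_R > 1, the body is outside the Roche limit.

outside; d/d_R ≈ 2.83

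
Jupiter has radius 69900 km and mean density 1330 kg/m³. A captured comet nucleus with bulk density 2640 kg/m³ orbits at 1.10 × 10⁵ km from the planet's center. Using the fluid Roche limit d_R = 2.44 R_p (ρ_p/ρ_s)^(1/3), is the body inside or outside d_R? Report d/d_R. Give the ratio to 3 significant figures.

inside; d/d_R ≈ 0.811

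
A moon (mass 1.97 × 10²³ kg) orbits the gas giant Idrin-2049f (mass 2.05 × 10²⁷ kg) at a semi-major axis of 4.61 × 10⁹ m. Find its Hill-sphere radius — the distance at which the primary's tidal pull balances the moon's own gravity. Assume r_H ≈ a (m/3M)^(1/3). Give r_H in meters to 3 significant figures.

1.46 × 10⁸ m

r_H ≈ a (m/3M)^(1/3)
    = (4.61 × 10⁹) × (1.97 × 10²³ / (3 × 2.05 × 10²⁷))^(1/3)
    = 1.46 × 10⁸ m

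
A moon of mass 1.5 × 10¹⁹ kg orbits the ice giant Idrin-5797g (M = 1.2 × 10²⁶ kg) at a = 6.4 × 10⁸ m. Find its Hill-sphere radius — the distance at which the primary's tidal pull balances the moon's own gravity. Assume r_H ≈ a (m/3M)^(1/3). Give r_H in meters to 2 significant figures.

r_H ≈ a (m/3M)^(1/3)
    = (6.4 × 10⁸) × (1.5 × 10¹⁹ / (3 × 1.2 × 10²⁶))^(1/3)
    = 2.2 × 10⁶ m

2.2 × 10⁶ m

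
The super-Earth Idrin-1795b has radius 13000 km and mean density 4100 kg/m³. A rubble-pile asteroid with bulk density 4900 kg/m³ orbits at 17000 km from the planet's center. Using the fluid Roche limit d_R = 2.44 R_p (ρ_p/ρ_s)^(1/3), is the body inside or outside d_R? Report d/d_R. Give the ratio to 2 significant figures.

inside; d/d_R ≈ 0.57

d_R = 2.44 × (13000 km) × (4100/4900)^(1/3) = 29890 km
d/d_R = (17000) / (29890) = 0.57
Since d/d_R < 1, the body is inside the Roche limit.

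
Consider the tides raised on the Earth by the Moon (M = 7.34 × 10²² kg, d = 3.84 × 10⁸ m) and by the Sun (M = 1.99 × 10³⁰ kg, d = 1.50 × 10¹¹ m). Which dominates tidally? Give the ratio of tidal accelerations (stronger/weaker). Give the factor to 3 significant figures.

The Moon, by a factor of ≈ 2.20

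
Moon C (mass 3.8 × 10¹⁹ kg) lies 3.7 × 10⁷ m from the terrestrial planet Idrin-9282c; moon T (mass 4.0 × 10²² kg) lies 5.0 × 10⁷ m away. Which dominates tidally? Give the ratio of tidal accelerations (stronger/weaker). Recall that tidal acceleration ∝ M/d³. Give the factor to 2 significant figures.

Tidal acceleration ∝ M/d³, so compare M/d³ for each.
Moon C: (3.8 × 10¹⁹) / (3.7 × 10⁷)³ = 7.502 × 10⁻⁴
Moon T: (4.0 × 10²²) / (5.0 × 10⁷)³ = 3.200 × 10⁻¹
Ratio (larger/smaller) = 430

Moon T, by a factor of ≈ 430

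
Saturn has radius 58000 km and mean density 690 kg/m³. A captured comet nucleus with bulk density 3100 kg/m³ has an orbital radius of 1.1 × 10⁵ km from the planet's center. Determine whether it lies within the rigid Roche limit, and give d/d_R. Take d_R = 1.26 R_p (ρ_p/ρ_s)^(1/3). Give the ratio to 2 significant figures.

outside; d/d_R ≈ 2.5

d_R = 1.26 × (58000 km) × (690/3100)^(1/3) = 44290 km
d/d_R = (1.1 × 10⁵) / (44290) = 2.5
Since d/d_R > 1, the body is outside the Roche limit.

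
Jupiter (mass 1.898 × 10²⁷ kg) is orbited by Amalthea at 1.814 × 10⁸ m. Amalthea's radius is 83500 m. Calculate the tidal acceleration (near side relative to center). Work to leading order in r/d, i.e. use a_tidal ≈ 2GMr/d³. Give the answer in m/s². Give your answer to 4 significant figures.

Δg = 2GMr/d³
   = 2 × (6.674 × 10⁻¹¹) × (1.898 × 10²⁷) × (83500) / (1.814 × 10⁸)³
   = 3.544 × 10⁻³ m/s²

3.544 × 10⁻³ m/s²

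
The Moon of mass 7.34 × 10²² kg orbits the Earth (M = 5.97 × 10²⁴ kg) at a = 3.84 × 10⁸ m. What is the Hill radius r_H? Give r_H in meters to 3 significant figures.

r_H ≈ a (m/3M)^(1/3)
    = (3.84 × 10⁸) × (7.34 × 10²² / (3 × 5.97 × 10²⁴))^(1/3)
    = 6.15 × 10⁷ m

6.15 × 10⁷ m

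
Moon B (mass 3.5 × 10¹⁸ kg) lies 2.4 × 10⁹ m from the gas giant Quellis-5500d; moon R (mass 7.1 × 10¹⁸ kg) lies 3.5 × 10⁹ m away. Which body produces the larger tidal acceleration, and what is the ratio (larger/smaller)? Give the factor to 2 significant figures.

Compare M/d³ for the two perturbers:
Moon B: (3.5 × 10¹⁸) / (2.4 × 10⁹)³ = 2.532 × 10⁻¹⁰
Moon R: (7.1 × 10¹⁸) / (3.5 × 10⁹)³ = 1.656 × 10⁻¹⁰
Ratio (larger/smaller) = 1.5

Moon B, by a factor of ≈ 1.5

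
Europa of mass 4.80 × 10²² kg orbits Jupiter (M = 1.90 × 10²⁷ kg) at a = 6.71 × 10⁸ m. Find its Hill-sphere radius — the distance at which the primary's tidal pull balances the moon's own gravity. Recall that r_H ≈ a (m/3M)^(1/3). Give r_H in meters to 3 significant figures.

r_H ≈ a (m/3M)^(1/3)
    = (6.71 × 10⁸) × (4.80 × 10²² / (3 × 1.90 × 10²⁷))^(1/3)
    = 1.37 × 10⁷ m

1.37 × 10⁷ m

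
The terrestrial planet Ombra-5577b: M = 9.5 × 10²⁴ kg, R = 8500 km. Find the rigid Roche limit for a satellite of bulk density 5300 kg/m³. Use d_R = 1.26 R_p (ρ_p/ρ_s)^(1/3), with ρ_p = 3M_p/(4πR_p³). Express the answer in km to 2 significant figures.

9500 km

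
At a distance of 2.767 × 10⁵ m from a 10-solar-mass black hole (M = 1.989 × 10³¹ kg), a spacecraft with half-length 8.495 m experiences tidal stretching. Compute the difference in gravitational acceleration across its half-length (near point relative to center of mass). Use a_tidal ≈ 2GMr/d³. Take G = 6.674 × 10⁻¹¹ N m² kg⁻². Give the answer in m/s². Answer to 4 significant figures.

1.065 × 10⁶ m/s²

Differencing GM/(d−r)² and GM/d² to first order in r/d gives 2GMr/d³.
Δg = 2GMr/d³
   = 2 × (6.674 × 10⁻¹¹) × (1.989 × 10³¹) × (8.495) / (2.767 × 10⁵)³
   = 1.065 × 10⁶ m/s²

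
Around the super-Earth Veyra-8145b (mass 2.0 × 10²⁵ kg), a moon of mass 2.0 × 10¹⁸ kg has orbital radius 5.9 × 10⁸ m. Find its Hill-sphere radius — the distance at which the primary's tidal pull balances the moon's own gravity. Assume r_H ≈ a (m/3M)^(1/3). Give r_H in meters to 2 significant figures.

1.9 × 10⁶ m

r_H ≈ a (m/3M)^(1/3)
    = (5.9 × 10⁸) × (2.0 × 10¹⁸ / (3 × 2.0 × 10²⁵))^(1/3)
    = 1.9 × 10⁶ m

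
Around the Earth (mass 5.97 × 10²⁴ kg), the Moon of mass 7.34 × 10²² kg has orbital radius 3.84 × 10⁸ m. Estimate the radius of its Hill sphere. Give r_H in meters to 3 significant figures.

r_H ≈ a (m/3M)^(1/3)
    = (3.84 × 10⁸) × (7.34 × 10²² / (3 × 5.97 × 10²⁴))^(1/3)
    = 6.15 × 10⁷ m

6.15 × 10⁷ m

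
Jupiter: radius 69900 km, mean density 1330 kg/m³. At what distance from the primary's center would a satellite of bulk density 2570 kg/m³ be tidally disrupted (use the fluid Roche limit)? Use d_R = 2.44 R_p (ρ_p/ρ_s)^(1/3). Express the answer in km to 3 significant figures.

1.37 × 10⁵ km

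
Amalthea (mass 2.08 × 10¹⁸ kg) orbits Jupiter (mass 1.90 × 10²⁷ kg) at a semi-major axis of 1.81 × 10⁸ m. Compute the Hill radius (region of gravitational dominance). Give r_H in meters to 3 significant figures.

r_H ≈ a (m/3M)^(1/3)
    = (1.81 × 10⁸) × (2.08 × 10¹⁸ / (3 × 1.90 × 10²⁷))^(1/3)
    = 1.29 × 10⁵ m

1.29 × 10⁵ m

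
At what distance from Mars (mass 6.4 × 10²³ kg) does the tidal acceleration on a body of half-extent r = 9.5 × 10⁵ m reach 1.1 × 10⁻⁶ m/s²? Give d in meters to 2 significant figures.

4.2 × 10⁸ m

2GMr/d³ = a_tidal  ⇒  d = (2GMr / a_tidal)^(1/3)
d = (2 × 6.674×10⁻¹¹ × (6.4 × 10²³) × (9.5 × 10⁵) / (1.1 × 10⁻⁶))^(1/3)
  = 4.2 × 10⁸ m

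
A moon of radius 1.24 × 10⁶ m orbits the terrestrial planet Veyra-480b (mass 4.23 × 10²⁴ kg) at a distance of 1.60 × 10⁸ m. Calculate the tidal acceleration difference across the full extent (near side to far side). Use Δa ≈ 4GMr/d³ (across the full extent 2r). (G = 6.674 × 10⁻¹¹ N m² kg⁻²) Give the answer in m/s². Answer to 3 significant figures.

3.42 × 10⁻⁴ m/s²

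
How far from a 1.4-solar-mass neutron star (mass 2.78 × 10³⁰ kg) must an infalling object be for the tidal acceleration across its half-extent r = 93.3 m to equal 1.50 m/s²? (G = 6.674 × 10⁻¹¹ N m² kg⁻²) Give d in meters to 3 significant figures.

2GMr/d³ = a_tidal  ⇒  d = (2GMr / a_tidal)^(1/3)
d = (2 × 6.674×10⁻¹¹ × (2.78 × 10³⁰) × (93.3) / (1.50))^(1/3)
  = 2.85 × 10⁷ m

2.85 × 10⁷ m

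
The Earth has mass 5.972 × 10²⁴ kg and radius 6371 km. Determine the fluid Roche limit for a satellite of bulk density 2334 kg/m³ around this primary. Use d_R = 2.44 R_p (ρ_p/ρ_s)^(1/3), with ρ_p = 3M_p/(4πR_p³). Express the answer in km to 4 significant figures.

20700 km

ρ_p = 3M_p/(4πR_p³) = 3 × (5.972 × 10²⁴) / (4π × (6.371 × 10⁶ m)³) = 5513 kg/m³
d_R = 2.44 × 6371 km × (5513/2334)^(1/3)
    = 20700 km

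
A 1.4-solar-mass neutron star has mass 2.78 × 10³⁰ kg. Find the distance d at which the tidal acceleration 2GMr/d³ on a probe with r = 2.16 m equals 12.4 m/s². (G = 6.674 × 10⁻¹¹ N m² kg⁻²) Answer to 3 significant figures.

2GMr/d³ = a_tidal  ⇒  d = (2GMr / a_tidal)^(1/3)
d = (2 × 6.674×10⁻¹¹ × (2.78 × 10³⁰) × (2.16) / (12.4))^(1/3)
  = 4.01 × 10⁶ m

4.01 × 10⁶ m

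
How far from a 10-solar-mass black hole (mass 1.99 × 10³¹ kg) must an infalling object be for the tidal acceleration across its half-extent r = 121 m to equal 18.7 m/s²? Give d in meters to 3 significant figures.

2GMr/d³ = a_tidal  ⇒  d = (2GMr / a_tidal)^(1/3)
d = (2 × 6.674×10⁻¹¹ × (1.99 × 10³¹) × (121) / (18.7))^(1/3)
  = 2.58 × 10⁷ m

2.58 × 10⁷ m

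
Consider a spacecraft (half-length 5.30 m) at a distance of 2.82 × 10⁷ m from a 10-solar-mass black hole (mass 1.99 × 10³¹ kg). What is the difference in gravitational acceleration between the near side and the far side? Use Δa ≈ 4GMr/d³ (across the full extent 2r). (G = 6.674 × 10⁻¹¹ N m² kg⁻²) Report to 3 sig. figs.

Δg = 4GMr/d³
   = 4 × (6.674 × 10⁻¹¹) × (1.99 × 10³¹) × (5.30) / (2.82 × 10⁷)³
   = 1.26 m/s²

1.26 m/s²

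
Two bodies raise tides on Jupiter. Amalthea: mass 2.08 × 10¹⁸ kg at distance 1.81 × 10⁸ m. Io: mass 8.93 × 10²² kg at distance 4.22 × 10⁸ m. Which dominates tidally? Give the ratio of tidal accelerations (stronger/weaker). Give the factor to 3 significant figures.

Compare M/d³ for the two perturbers:
Amalthea: (2.08 × 10¹⁸) / (1.81 × 10⁸)³ = 3.508 × 10⁻⁷
Io: (8.93 × 10²²) / (4.22 × 10⁸)³ = 1.188 × 10⁻³
Ratio (larger/smaller) = 3390

Io, by a factor of ≈ 3390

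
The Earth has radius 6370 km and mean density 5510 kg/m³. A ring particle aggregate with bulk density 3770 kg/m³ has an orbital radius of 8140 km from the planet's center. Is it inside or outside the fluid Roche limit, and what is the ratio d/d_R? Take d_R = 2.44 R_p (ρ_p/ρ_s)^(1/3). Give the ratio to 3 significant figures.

d_R = 2.44 × (6370 km) × (5510/3770)^(1/3) = 17640 km
d/d_R = (8140) / (17640) = 0.461
Since d/d_R < 1, the body is inside the Roche limit.

inside; d/d_R ≈ 0.461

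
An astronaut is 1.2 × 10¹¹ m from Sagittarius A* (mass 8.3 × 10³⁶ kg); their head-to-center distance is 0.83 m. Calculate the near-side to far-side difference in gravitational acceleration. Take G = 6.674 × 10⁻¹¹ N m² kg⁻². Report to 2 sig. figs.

1.1 × 10⁻⁶ m/s²

Differencing GM/(d−r)² and GM/(d+r)² to first order in r/d gives 4GMr/d³.
Δg = 4GMr/d³
   = 4 × (6.674 × 10⁻¹¹) × (8.3 × 10³⁶) × (0.83) / (1.2 × 10¹¹)³
   = 1.1 × 10⁻⁶ m/s²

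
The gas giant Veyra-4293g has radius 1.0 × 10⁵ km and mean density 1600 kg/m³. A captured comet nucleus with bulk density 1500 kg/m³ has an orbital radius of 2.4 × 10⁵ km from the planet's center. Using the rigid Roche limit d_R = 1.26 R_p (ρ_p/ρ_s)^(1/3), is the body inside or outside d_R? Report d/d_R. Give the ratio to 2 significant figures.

outside; d/d_R ≈ 1.9

d_R = 1.26 × (1.0 × 10⁵ km) × (1600/1500)^(1/3) = 1.287 × 10⁵ km
d/d_R = (2.4 × 10⁵) / (1.287 × 10⁵) = 1.9
Since d/d_R > 1, the body is outside the Roche limit.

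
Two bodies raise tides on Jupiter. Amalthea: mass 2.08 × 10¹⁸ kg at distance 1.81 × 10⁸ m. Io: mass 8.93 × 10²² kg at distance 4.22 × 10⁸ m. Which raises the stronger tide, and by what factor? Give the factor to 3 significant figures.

Compare M/d³ for the two perturbers:
Amalthea: (2.08 × 10¹⁸) / (1.81 × 10⁸)³ = 3.508 × 10⁻⁷
Io: (8.93 × 10²²) / (4.22 × 10⁸)³ = 1.188 × 10⁻³
Ratio (larger/smaller) = 3390

Io, by a factor of ≈ 3390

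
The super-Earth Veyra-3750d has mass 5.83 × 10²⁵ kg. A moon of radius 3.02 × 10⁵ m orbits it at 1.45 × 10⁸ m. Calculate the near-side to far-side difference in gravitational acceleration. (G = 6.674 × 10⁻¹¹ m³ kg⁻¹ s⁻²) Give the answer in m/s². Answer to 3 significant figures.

Differencing GM/(d−r)² and GM/(d+r)² to first order in r/d gives 4GMr/d³.
Δa = 4GMr/d³
   = 4 × (6.674 × 10⁻¹¹) × (5.83 × 10²⁵) × (3.02 × 10⁵) / (1.45 × 10⁸)³
   = 1.54 × 10⁻³ m/s²

1.54 × 10⁻³ m/s²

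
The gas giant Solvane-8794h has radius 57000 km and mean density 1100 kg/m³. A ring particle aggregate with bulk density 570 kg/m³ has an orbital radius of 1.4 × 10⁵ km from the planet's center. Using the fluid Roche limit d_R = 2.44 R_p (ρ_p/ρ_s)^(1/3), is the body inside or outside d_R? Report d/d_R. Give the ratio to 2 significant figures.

d_R = 2.44 × (57000 km) × (1100/570)^(1/3) = 1.732 × 10⁵ km
d/d_R = (1.4 × 10⁵) / (1.732 × 10⁵) = 0.81
Since d/d_R < 1, the body is inside the Roche limit.

inside; d/d_R ≈ 0.81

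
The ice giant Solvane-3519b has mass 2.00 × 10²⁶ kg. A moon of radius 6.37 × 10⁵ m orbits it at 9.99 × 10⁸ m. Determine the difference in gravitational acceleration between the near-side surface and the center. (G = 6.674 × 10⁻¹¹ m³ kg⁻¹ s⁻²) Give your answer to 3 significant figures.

1.71 × 10⁻⁵ m/s²

Δg = 2GMr/d³
   = 2 × (6.674 × 10⁻¹¹) × (2.00 × 10²⁶) × (6.37 × 10⁵) / (9.99 × 10⁸)³
   = 1.71 × 10⁻⁵ m/s²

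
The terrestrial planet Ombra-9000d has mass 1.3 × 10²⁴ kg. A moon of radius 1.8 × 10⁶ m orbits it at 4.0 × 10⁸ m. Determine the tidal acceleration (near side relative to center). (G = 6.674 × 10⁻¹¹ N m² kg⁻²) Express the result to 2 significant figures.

4.9 × 10⁻⁶ m/s²

Since r ≪ d, expand the inverse-square field across one radius to get the leading 2GMr/d³ term.
Δa = 2GMr/d³
   = 2 × (6.674 × 10⁻¹¹) × (1.3 × 10²⁴) × (1.8 × 10⁶) / (4.0 × 10⁸)³
   = 4.9 × 10⁻⁶ m/s²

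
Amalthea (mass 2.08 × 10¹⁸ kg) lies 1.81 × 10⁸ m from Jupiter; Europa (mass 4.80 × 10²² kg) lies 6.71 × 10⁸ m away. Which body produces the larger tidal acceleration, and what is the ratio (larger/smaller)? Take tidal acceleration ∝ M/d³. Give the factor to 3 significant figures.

Europa, by a factor of ≈ 453

The tide-raising term goes as M/d³ (the gradient of a 1/d² field).
Amalthea: (2.08 × 10¹⁸) / (1.81 × 10⁸)³ = 3.508 × 10⁻⁷
Europa: (4.80 × 10²²) / (6.71 × 10⁸)³ = 1.589 × 10⁻⁴
Ratio (larger/smaller) = 453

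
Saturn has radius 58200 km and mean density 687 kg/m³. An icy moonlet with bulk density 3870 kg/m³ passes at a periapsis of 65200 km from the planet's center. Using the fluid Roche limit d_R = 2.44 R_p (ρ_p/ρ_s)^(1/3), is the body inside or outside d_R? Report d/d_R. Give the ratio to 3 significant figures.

d_R = 2.44 × (58200 km) × (687/3870)^(1/3) = 79810 km
d/d_R = (65200) / (79810) = 0.817
Since d/d_R < 1, the body is inside the Roche limit.

inside; d/d_R ≈ 0.817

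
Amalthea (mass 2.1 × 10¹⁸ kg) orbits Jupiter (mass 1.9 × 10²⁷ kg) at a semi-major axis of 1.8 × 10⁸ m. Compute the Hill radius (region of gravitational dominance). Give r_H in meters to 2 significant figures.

r_H ≈ a (m/3M)^(1/3)
    = (1.8 × 10⁸) × (2.1 × 10¹⁸ / (3 × 1.9 × 10²⁷))^(1/3)
    = 1.3 × 10⁵ m

1.3 × 10⁵ m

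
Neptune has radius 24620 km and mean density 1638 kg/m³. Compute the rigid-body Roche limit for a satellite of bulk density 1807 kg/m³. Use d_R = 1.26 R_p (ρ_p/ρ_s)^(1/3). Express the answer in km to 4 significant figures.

d_R = 1.26 × 24620 km × (1638/1807)^(1/3)
    = 30020 km

30020 km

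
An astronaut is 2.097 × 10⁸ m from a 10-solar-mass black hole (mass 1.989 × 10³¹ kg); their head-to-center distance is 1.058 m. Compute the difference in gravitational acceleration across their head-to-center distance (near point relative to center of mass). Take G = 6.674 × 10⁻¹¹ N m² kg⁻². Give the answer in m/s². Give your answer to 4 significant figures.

3.046 × 10⁻⁴ m/s²

Δg = 2GMr/d³
   = 2 × (6.674 × 10⁻¹¹) × (1.989 × 10³¹) × (1.058) / (2.097 × 10⁸)³
   = 3.046 × 10⁻⁴ m/s²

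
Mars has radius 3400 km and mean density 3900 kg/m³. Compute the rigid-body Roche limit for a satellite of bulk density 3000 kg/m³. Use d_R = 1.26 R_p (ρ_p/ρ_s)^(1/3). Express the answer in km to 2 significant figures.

4700 km

d_R = 1.26 × 3400 km × (3900/3000)^(1/3)
    = 4700 km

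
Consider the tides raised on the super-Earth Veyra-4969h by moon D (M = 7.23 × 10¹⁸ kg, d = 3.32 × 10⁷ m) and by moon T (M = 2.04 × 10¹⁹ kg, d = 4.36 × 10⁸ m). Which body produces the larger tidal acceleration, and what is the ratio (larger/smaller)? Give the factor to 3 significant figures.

Moon D, by a factor of ≈ 803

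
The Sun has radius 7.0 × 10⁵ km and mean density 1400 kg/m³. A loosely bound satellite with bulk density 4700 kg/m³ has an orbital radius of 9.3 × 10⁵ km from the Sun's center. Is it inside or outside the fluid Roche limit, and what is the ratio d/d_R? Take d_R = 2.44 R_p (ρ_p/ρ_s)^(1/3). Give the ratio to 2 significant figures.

d_R = 2.44 × (7.0 × 10⁵ km) × (1400/4700)^(1/3) = 1.141 × 10⁶ km
d/d_R = (9.3 × 10⁵) / (1.141 × 10⁶) = 0.82
Since d/d_R < 1, the body is inside the Roche limit.

inside; d/d_R ≈ 0.82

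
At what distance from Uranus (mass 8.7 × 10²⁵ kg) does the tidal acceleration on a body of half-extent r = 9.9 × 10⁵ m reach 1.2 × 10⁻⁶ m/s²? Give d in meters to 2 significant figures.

2GMr/d³ = a_tidal  ⇒  d = (2GMr / a_tidal)^(1/3)
d = (2 × 6.674×10⁻¹¹ × (8.7 × 10²⁵) × (9.9 × 10⁵) / (1.2 × 10⁻⁶))^(1/3)
  = 2.1 × 10⁹ m

2.1 × 10⁹ m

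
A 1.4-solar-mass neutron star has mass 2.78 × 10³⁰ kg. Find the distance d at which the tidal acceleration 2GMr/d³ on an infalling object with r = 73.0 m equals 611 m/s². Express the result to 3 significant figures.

2GMr/d³ = a_tidal  ⇒  d = (2GMr / a_tidal)^(1/3)
d = (2 × 6.674×10⁻¹¹ × (2.78 × 10³⁰) × (73.0) / (611))^(1/3)
  = 3.54 × 10⁶ m

3.54 × 10⁶ m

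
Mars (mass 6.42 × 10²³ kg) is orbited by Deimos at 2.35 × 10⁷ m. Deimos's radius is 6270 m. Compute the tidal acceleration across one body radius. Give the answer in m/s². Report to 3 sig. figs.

Δg = 2GMr/d³
   = 2 × (6.674 × 10⁻¹¹) × (6.42 × 10²³) × (6270) / (2.35 × 10⁷)³
   = 4.14 × 10⁻⁵ m/s²

4.14 × 10⁻⁵ m/s²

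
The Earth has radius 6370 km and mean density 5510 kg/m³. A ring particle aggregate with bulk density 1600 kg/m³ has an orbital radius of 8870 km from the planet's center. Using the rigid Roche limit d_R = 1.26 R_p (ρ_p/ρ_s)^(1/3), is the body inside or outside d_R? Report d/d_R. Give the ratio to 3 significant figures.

d_R = 1.26 × (6370 km) × (5510/1600)^(1/3) = 12120 km
d/d_R = (8870) / (12120) = 0.732
Since d/d_R < 1, the body is inside the Roche limit.

inside; d/d_R ≈ 0.732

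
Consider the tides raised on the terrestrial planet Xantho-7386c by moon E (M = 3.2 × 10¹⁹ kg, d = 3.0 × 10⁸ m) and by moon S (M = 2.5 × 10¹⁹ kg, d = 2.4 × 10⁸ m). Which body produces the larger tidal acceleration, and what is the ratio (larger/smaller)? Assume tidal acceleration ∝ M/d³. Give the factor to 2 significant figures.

Moon S, by a factor of ≈ 1.5

Compare M/d³ for the two perturbers:
Moon E: (3.2 × 10¹⁹) / (3.0 × 10⁸)³ = 1.185 × 10⁻⁶
Moon S: (2.5 × 10¹⁹) / (2.4 × 10⁸)³ = 1.808 × 10⁻⁶
Ratio (larger/smaller) = 1.5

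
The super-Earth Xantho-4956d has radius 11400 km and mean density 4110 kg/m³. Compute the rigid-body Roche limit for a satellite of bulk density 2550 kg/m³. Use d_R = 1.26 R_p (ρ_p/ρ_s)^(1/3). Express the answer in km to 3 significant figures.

d_R = 1.26 × 11400 km × (4110/2550)^(1/3)
    = 16800 km

16800 km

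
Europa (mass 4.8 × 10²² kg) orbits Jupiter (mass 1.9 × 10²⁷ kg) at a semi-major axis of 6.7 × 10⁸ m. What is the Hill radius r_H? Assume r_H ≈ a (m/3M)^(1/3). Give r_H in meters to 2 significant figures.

r_H ≈ a (m/3M)^(1/3)
    = (6.7 × 10⁸) × (4.8 × 10²² / (3 × 1.9 × 10²⁷))^(1/3)
    = 1.4 × 10⁷ m

1.4 × 10⁷ m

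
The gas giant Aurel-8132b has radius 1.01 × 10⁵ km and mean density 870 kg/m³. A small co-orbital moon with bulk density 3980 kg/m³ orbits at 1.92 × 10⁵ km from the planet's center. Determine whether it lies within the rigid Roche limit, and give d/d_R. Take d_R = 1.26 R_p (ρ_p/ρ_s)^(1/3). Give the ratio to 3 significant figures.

outside; d/d_R ≈ 2.50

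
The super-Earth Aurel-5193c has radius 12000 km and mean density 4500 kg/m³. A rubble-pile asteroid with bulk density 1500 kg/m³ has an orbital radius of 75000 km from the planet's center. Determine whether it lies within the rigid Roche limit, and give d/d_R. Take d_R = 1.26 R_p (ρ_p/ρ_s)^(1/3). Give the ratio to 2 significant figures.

d_R = 1.26 × (12000 km) × (4500/1500)^(1/3) = 21810 km
d/d_R = (75000) / (21810) = 3.4
Since d/d_R > 1, the body is outside the Roche limit.

outside; d/d_R ≈ 3.4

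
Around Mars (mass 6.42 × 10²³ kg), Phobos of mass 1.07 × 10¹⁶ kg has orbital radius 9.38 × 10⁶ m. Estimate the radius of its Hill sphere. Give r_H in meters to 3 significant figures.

r_H ≈ a (m/3M)^(1/3)
    = (9.38 × 10⁶) × (1.07 × 10¹⁶ / (3 × 6.42 × 10²³))^(1/3)
    = 1.66 × 10⁴ m

1.66 × 10⁴ m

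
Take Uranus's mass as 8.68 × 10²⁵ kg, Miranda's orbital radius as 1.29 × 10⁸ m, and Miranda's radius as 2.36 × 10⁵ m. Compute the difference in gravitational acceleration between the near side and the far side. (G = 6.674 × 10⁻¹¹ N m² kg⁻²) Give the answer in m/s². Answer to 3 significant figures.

2.55 × 10⁻³ m/s²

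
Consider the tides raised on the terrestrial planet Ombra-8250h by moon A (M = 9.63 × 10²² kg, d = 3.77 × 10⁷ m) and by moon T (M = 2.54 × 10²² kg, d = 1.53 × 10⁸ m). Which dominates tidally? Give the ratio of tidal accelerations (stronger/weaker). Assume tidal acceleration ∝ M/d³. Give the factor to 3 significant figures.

Compare M/d³ for the two perturbers:
Moon A: (9.63 × 10²²) / (3.77 × 10⁷)³ = 1.797
Moon T: (2.54 × 10²²) / (1.53 × 10⁸)³ = 7.092 × 10⁻³
Ratio (larger/smaller) = 253

Moon A, by a factor of ≈ 253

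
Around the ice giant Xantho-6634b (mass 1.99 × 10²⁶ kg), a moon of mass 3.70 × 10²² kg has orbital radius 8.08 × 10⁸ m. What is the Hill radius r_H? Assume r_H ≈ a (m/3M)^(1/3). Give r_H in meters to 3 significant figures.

3.20 × 10⁷ m

r_H ≈ a (m/3M)^(1/3)
    = (8.08 × 10⁸) × (3.70 × 10²² / (3 × 1.99 × 10²⁶))^(1/3)
    = 3.20 × 10⁷ m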